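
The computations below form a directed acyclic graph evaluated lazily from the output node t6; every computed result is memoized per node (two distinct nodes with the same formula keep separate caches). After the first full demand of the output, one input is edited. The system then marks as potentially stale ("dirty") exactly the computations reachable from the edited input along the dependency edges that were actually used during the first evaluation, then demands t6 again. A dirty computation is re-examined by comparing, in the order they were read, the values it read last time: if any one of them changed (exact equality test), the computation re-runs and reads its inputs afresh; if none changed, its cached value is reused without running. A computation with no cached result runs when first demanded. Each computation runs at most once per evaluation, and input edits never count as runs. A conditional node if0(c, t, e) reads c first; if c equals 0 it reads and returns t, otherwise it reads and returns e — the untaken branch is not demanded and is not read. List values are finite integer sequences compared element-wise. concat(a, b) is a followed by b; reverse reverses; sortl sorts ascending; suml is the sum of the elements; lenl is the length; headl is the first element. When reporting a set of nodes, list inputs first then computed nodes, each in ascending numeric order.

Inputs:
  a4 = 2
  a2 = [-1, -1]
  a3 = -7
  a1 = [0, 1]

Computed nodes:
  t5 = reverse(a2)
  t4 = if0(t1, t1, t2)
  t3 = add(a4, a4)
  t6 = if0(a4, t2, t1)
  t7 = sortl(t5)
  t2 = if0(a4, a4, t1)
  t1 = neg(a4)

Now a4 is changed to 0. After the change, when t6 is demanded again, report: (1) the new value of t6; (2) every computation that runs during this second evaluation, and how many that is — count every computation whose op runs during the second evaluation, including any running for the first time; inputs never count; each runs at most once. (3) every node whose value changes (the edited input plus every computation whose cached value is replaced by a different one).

Demanding t6 again yields 0.
2 computations run: t2, t6.
The nodes whose values change: a4, t6.
Note the branch switch — demand abandons t1, which is never re-examined.

First demand of the output computes:
  t1 = neg(2) = -2
  t6 = if0(a4=2 -> else branch t1) = -2

After the edit, cleaning proceeds:
  t1: stays stale; no demand reaches it after the flip.
  t2: had never run; runs now, result 0.
  t6: a read changed (a4 2->0) — executes, giving 0.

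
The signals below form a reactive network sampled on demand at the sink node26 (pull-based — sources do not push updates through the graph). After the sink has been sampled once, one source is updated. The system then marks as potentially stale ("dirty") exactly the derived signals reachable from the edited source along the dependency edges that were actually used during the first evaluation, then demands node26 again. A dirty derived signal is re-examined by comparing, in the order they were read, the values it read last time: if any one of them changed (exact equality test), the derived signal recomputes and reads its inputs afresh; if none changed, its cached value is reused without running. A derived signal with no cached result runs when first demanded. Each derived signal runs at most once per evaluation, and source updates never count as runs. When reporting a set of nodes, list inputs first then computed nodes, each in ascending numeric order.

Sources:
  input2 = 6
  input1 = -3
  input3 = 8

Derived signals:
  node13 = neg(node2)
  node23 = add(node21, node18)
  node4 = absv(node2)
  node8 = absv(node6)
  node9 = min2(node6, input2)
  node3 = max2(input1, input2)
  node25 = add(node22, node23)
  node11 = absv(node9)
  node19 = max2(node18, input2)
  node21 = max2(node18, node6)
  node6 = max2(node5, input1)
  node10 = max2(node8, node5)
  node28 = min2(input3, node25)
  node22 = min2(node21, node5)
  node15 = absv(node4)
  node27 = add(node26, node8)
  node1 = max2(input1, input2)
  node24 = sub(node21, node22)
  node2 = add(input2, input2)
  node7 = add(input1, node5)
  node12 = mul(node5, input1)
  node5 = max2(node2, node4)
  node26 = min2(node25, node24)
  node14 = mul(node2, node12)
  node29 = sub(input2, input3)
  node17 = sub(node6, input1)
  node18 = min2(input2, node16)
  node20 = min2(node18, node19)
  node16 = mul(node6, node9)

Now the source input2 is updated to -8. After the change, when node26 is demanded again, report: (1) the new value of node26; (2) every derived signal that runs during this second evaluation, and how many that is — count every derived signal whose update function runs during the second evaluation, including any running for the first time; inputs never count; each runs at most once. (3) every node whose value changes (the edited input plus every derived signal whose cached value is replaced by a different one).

Initial pass — values computed on the first demand:
  node2 = add(6, 6) = 12
  node4 = absv(12) = 12
  node5 = max2(12, 12) = 12
  node6 = max2(12, -3) = 12
  node9 = min2(12, 6) = 6
  node16 = mul(12, 6) = 72
  node18 = min2(6, 72) = 6
  node21 = max2(6, 12) = 12
  node22 = min2(12, 12) = 12
  node23 = add(12, 6) = 18
  node24 = sub(12, 12) = 0
  node25 = add(12, 18) = 30
  node26 = min2(30, 0) = 0

Second demand — change propagation:
  node2: re-runs because input2 6->-8; input2 6->-8; new result -16.
  node4: re-runs because node2 12->-16; new result 16.
  node5: re-runs because node2 12->-16; node4 12->16; new result 16.
  node6: re-runs because node5 12->16; new result 16.
  node9: re-runs because node6 12->16; input2 6->-8; new result -8.
  node16: re-runs because node6 12->16; node9 6->-8; new result -128.
  node18: re-runs because input2 6->-8; node16 72->-128; new result -128.
  node21: re-runs because node18 6->-128; node6 12->16; new result 16.
  node22: re-runs because node21 12->16; node5 12->16; new result 16.
  node23: re-runs because node21 12->16; node18 6->-128; new result -112.
  node24: re-runs because node21 12->16; node22 12->16; new result 0 (unchanged).
  node25: re-runs because node22 12->16; node23 18->-112; new result -96.
  node26: re-runs because node25 30->-96; new result -96.

node26 now evaluates to -96.
Run set: node2, node4, node5, node6, node9, node16, node18, node21, node22, node23, node24, node25, node26 (13 run).
Changed values: input2, node2, node4, node5, node6, node9, node16, node18, node21, node22, node23, node25, node26.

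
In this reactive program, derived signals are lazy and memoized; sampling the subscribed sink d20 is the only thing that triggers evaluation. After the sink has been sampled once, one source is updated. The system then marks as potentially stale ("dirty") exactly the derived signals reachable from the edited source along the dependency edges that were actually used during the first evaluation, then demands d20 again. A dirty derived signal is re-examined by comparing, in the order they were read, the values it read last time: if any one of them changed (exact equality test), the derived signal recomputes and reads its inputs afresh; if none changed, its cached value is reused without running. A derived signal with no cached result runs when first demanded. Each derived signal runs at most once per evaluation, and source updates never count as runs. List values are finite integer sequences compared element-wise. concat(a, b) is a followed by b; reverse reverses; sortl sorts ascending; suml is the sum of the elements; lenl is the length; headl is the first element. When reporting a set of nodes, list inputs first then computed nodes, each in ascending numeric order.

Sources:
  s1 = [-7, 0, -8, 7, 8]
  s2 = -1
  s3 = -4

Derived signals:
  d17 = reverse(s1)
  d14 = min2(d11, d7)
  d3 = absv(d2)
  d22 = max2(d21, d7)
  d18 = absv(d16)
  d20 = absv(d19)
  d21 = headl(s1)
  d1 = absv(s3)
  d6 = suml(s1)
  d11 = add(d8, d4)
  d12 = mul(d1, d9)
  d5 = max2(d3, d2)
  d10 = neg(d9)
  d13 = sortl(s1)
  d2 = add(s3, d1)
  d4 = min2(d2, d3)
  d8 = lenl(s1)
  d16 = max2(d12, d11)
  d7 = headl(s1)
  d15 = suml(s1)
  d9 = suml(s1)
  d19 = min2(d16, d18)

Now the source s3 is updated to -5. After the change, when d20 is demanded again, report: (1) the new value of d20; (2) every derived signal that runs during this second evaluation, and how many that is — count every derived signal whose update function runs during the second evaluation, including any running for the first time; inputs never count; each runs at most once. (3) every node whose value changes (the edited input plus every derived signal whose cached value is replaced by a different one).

First demand of the output computes:
  d1 = absv(-4) = 4
  d2 = add(-4, 4) = 0
  d3 = absv(0) = 0
  d4 = min2(0, 0) = 0
  d8 = lenl([-7, 0, -8, 7, 8]) = 5
  d9 = suml([-7, 0, -8, 7, 8]) = 0
  d11 = add(5, 0) = 5
  d12 = mul(4, 0) = 0
  d16 = max2(0, 5) = 5
  d18 = absv(5) = 5
  d19 = min2(5, 5) = 5
  d20 = absv(5) = 5

After the edit, cleaning proceeds:
  d1: a read changed (s3 -4->-5) — executes, giving 5.
  d2: a read changed (s3 -4->-5; d1 4->5) — executes, giving 0 — identical to its old value.
  d3: dirty, but its reads are unchanged (d2 unchanged); cached 0 stands.
  d4: dirty, but its reads are unchanged (d2 unchanged, d3 unchanged); cached 0 stands.
  d11: dirty, but its reads are unchanged (d8 unchanged, d4 unchanged); cached 5 stands.
  d12: a read changed (d1 4->5) — executes, giving 0 — identical to its old value.
  d16: dirty, but its reads are unchanged (d12 unchanged, d11 unchanged); cached 5 stands.
  d18: dirty, but its reads are unchanged (d16 unchanged); cached 5 stands.
  d19: dirty, but its reads are unchanged (d16 unchanged, d18 unchanged); cached 5 stands.
  d20: dirty, but its reads are unchanged (d19 unchanged); cached 5 stands.

Note where the cutoff bites: d3 is checked, finds nothing changed, and keeps its cache.

Demanding d20 again yields 5.
3 derived signals run: d1, d2, d12.
The nodes whose values change: s3, d1.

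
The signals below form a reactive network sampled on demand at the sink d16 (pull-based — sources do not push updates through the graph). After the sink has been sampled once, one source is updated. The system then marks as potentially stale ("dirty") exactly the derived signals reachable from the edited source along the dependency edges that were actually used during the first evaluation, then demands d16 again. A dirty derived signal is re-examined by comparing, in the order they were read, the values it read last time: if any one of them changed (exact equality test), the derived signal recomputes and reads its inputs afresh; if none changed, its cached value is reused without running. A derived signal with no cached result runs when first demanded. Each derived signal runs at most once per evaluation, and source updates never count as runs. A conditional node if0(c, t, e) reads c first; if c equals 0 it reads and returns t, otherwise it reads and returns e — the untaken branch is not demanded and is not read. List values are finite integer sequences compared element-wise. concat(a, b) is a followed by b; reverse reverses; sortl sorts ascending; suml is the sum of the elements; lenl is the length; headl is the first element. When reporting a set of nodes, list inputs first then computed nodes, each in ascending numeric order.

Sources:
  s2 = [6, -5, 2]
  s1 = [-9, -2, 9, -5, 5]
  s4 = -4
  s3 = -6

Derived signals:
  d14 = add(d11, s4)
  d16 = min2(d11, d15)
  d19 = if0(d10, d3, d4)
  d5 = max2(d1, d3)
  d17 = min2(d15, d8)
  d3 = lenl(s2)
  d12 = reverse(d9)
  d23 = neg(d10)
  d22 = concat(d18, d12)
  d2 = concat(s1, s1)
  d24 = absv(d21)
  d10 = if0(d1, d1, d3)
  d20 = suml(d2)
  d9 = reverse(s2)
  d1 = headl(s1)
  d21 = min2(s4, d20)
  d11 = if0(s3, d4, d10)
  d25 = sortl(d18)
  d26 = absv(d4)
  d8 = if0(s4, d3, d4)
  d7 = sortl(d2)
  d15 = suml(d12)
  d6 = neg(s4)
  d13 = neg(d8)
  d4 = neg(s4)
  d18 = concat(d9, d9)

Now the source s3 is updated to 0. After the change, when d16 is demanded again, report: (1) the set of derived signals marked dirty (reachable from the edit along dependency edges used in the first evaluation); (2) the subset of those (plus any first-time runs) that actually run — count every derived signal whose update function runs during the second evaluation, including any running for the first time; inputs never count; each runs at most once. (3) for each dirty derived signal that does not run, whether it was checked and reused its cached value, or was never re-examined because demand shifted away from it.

Initial pass — values computed on the first demand:
  d1 = headl([-9, -2, 9, -5, 5]) = -9
  d3 = lenl([6, -5, 2]) = 3
  d9 = reverse([6, -5, 2]) = [2, -5, 6]
  d10 = if0(d1=-9 -> else branch d3) = 3
  d11 = if0(s3=-6 -> else branch d10) = 3
  d12 = reverse([2, -5, 6]) = [6, -5, 2]
  d15 = suml([6, -5, 2]) = 3
  d16 = min2(3, 3) = 3

Second demand — change propagation:
  d4: newly demanded (no cache) — executes and yields 4.
  d11: re-runs because s3 -6->0; new result 4.
  d16: re-runs because d11 3->4; new result 3 (unchanged).

The important point: the flipped condition pulls in fresh nodes; d4 runs for the first time.

Dirty set: d11, d16.
Run set: d4, d11, d16 (3 run).
All dirty derived signals ended up running.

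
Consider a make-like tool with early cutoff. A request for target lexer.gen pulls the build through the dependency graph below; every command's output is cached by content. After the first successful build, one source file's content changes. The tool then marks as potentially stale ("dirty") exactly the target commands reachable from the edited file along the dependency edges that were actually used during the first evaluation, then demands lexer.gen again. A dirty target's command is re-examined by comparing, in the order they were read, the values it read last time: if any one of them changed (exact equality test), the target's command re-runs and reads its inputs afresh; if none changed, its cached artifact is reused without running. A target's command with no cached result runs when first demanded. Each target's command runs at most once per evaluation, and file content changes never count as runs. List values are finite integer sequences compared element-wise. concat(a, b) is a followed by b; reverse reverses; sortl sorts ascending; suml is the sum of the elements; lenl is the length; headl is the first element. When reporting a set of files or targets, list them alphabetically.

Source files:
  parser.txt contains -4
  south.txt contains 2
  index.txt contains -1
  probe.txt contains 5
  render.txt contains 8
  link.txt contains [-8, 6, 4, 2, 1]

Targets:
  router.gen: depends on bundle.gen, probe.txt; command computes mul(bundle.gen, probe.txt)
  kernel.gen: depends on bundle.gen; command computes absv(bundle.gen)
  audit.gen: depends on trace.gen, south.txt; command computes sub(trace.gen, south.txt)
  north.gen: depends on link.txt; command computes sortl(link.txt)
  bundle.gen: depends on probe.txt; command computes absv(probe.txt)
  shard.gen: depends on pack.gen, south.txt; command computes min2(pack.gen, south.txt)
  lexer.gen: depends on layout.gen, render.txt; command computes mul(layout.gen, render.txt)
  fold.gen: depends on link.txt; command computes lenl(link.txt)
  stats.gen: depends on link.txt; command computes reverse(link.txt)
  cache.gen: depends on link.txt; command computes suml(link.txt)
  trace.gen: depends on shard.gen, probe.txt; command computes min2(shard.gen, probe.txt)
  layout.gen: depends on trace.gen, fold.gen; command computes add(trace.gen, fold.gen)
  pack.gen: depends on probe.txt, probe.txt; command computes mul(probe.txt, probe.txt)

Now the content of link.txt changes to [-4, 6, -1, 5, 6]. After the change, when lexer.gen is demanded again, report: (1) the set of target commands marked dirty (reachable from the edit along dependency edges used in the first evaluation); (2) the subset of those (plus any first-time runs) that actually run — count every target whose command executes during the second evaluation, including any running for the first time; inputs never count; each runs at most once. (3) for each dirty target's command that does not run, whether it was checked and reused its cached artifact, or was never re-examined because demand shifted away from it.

The edit dirties: fold.gen, layout.gen, lexer.gen.
1 target commands run: fold.gen.
Cache hits after checking: layout.gen, lexer.gen.
Note the absorption at fold.gen: it re-runs yet its value is the same, leaving the output's value untouched.

First demand of the output computes:
  fold.gen = lenl([-8, 6, 4, 2, 1]) = 5
  pack.gen = mul(5, 5) = 25
  shard.gen = min2(25, 2) = 2
  trace.gen = min2(2, 5) = 2
  layout.gen = add(2, 5) = 7
  lexer.gen = mul(7, 8) = 56

After the edit, cleaning proceeds:
  fold.gen: a read changed (link.txt [-8, 6, 4, 2, 1]->[-4, 6, -1, 5, 6]) — executes, giving 5 — identical to its old value.
  layout.gen: dirty, but its reads are unchanged (trace.gen unchanged, fold.gen unchanged); cached 7 stands.
  lexer.gen: dirty, but its reads are unchanged (layout.gen unchanged, render.txt unchanged); cached 56 stands.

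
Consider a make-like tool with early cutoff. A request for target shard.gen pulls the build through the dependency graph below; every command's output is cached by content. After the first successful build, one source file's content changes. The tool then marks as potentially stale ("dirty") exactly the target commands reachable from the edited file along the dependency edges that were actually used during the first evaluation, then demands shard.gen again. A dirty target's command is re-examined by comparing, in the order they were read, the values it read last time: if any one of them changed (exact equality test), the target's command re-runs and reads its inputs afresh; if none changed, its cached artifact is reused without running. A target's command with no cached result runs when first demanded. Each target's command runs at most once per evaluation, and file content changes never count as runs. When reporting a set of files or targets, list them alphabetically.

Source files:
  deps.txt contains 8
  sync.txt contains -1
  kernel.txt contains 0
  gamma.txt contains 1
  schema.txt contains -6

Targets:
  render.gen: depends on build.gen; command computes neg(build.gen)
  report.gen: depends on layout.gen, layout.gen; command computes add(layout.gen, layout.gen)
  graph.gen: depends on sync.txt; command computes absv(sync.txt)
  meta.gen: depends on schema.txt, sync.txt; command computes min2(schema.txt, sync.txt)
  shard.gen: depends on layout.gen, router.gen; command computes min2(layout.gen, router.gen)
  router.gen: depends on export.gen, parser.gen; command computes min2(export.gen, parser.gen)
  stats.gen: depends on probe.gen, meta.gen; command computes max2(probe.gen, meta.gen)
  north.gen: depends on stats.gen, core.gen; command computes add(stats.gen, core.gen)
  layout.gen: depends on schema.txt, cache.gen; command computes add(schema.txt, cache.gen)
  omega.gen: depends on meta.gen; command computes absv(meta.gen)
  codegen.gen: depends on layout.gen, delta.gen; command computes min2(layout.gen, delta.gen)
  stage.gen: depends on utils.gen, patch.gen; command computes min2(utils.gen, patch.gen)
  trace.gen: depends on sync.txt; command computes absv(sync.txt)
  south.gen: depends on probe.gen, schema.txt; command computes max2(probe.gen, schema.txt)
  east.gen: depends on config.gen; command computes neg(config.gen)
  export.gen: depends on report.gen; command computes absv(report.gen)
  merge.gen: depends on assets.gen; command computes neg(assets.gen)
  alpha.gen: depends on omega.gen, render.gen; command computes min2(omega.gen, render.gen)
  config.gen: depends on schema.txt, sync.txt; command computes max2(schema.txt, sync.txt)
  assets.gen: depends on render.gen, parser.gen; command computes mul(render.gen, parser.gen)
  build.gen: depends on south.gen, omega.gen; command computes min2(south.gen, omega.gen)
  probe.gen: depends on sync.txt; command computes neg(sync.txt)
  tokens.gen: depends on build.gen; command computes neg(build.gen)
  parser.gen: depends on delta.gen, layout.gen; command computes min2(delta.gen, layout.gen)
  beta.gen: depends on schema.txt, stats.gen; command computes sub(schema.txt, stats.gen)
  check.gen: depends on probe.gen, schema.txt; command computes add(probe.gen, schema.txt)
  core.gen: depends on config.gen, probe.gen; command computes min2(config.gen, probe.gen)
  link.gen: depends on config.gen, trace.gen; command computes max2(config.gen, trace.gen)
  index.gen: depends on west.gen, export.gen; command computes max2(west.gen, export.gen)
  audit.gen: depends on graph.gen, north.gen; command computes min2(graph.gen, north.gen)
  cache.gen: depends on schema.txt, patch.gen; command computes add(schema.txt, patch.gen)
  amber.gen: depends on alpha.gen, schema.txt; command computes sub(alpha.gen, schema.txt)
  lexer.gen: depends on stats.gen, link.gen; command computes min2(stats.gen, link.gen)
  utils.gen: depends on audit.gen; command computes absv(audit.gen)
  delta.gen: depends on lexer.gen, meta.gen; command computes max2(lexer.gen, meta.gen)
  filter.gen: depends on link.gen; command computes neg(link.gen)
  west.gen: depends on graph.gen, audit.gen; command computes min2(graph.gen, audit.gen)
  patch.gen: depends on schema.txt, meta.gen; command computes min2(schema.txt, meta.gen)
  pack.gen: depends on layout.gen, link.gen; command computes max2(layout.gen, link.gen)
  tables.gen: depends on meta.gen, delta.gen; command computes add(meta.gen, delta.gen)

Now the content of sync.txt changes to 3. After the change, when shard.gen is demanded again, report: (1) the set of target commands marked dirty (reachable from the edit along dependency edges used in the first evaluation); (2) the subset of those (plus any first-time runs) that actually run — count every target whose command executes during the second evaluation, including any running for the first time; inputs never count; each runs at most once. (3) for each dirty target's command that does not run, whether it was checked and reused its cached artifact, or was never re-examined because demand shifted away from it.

The edit dirties: cache.gen, config.gen, delta.gen, export.gen, layout.gen, lexer.gen, link.gen, meta.gen, parser.gen, patch.gen, probe.gen, report.gen, router.gen, shard.gen, stats.gen, trace.gen.
9 target commands run: config.gen, delta.gen, lexer.gen, link.gen, meta.gen, parser.gen, probe.gen, stats.gen, trace.gen.
Cache hits after checking: cache.gen, export.gen, layout.gen, patch.gen, report.gen, router.gen, shard.gen.
Note where the cutoff bites: patch.gen is checked, finds nothing changed, and keeps its cache.

First demand of the output computes:
  config.gen = max2(-6, -1) = -1
  meta.gen = min2(-6, -1) = -6
  patch.gen = min2(-6, -6) = -6
  cache.gen = add(-6, -6) = -12
  layout.gen = add(-6, -12) = -18
  probe.gen = neg(-1) = 1
  report.gen = add(-18, -18) = -36
  export.gen = absv(-36) = 36
  stats.gen = max2(1, -6) = 1
  trace.gen = absv(-1) = 1
  link.gen = max2(-1, 1) = 1
  lexer.gen = min2(1, 1) = 1
  delta.gen = max2(1, -6) = 1
  parser.gen = min2(1, -18) = -18
  router.gen = min2(36, -18) = -18
  shard.gen = min2(-18, -18) = -18

After the edit, cleaning proceeds:
  config.gen: a read changed (sync.txt -1->3) — executes, giving 3.
  meta.gen: a read changed (sync.txt -1->3) — executes, giving -6 — identical to its old value.
  patch.gen: dirty, but its reads are unchanged (schema.txt unchanged, meta.gen unchanged); cached -6 stands.
  cache.gen: dirty, but its reads are unchanged (schema.txt unchanged, patch.gen unchanged); cached -12 stands.
  layout.gen: dirty, but its reads are unchanged (schema.txt unchanged, cache.gen unchanged); cached -18 stands.
  probe.gen: a read changed (sync.txt -1->3) — executes, giving -3.
  report.gen: dirty, but its reads are unchanged (layout.gen unchanged, layout.gen unchanged); cached -36 stands.
  export.gen: dirty, but its reads are unchanged (report.gen unchanged); cached 36 stands.
  stats.gen: a read changed (probe.gen 1->-3) — executes, giving -3.
  trace.gen: a read changed (sync.txt -1->3) — executes, giving 3.
  link.gen: a read changed (config.gen -1->3; trace.gen 1->3) — executes, giving 3.
  lexer.gen: a read changed (stats.gen 1->-3; link.gen 1->3) — executes, giving -3.
  delta.gen: a read changed (lexer.gen 1->-3) — executes, giving -3.
  parser.gen: a read changed (delta.gen 1->-3) — executes, giving -18 — identical to its old value.
  router.gen: dirty, but its reads are unchanged (export.gen unchanged, parser.gen unchanged); cached -18 stands.
  shard.gen: dirty, but its reads are unchanged (layout.gen unchanged, router.gen unchanged); cached -18 stands.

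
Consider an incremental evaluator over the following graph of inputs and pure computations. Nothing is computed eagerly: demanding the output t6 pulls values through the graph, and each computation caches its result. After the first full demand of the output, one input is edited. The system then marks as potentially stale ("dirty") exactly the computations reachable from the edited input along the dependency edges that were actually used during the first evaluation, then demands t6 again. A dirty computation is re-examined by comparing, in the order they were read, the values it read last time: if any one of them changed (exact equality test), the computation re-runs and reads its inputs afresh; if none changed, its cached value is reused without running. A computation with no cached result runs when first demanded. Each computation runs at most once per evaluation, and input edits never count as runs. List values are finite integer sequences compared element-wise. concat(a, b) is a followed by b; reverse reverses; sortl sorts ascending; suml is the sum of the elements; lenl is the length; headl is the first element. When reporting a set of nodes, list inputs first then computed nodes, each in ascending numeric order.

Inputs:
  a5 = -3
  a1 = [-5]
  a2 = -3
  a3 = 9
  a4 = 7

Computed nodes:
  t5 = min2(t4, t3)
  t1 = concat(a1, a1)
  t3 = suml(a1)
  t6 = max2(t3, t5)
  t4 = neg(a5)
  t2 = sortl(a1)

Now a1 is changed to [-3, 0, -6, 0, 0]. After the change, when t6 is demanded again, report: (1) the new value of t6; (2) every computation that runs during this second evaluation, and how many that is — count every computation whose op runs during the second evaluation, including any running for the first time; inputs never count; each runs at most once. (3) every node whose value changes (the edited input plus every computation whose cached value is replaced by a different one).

Initial pass — values computed on the first demand:
  t3 = suml([-5]) = -5
  t4 = neg(-3) = 3
  t5 = min2(3, -5) = -5
  t6 = max2(-5, -5) = -5

Second demand — change propagation:
  t3: re-runs because a1 [-5]->[-3, 0, -6, 0, 0]; new result -9.
  t5: re-runs because t3 -5->-9; new result -9.
  t6: re-runs because t3 -5->-9; t5 -5->-9; new result -9.

t6 now evaluates to -9.
Run set: t3, t5, t6 (3 run).
Changed values: a1, t3, t5, t6.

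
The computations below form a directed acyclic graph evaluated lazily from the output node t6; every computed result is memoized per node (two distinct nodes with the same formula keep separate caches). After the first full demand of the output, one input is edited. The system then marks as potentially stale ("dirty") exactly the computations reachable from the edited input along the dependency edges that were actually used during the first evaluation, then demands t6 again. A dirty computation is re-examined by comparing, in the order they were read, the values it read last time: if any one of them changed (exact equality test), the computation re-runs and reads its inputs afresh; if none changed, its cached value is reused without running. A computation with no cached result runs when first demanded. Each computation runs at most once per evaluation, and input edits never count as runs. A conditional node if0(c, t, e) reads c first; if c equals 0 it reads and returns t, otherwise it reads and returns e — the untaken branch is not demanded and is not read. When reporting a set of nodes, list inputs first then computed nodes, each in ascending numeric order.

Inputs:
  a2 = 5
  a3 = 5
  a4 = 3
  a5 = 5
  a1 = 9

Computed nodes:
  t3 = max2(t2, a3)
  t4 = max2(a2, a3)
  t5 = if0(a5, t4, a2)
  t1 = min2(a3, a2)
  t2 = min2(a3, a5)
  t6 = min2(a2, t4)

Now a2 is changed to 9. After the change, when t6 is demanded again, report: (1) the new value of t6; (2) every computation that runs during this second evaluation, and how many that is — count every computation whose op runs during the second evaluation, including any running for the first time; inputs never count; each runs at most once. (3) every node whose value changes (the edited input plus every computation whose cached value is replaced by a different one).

Demanding t6 again yields 9.
2 computations run: t4, t6.
The nodes whose values change: a2, t4, t6.

First demand of the output computes:
  t4 = max2(5, 5) = 5
  t6 = min2(5, 5) = 5

After the edit, cleaning proceeds:
  t4: a read changed (a2 5->9) — executes, giving 9.
  t6: a read changed (a2 5->9; t4 5->9) — executes, giving 9.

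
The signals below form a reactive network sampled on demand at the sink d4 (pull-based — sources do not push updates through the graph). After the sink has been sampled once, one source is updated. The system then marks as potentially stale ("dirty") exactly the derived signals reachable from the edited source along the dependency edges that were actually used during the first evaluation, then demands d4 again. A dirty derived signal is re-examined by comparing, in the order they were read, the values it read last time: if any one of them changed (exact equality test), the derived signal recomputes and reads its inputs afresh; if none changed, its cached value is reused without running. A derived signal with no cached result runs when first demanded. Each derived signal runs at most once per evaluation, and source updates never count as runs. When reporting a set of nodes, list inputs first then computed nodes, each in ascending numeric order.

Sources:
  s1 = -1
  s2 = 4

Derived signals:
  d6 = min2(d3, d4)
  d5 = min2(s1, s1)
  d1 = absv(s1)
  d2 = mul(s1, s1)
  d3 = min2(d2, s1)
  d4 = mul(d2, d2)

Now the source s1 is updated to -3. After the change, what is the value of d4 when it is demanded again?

d4 now evaluates to 81.

Initial pass — values computed on the first demand:
  d2 = mul(-1, -1) = 1
  d4 = mul(1, 1) = 1

Second demand — change propagation:
  d2: re-runs because s1 -1->-3; s1 -1->-3; new result 9.
  d4: re-runs because d2 1->9; d2 1->9; new result 81.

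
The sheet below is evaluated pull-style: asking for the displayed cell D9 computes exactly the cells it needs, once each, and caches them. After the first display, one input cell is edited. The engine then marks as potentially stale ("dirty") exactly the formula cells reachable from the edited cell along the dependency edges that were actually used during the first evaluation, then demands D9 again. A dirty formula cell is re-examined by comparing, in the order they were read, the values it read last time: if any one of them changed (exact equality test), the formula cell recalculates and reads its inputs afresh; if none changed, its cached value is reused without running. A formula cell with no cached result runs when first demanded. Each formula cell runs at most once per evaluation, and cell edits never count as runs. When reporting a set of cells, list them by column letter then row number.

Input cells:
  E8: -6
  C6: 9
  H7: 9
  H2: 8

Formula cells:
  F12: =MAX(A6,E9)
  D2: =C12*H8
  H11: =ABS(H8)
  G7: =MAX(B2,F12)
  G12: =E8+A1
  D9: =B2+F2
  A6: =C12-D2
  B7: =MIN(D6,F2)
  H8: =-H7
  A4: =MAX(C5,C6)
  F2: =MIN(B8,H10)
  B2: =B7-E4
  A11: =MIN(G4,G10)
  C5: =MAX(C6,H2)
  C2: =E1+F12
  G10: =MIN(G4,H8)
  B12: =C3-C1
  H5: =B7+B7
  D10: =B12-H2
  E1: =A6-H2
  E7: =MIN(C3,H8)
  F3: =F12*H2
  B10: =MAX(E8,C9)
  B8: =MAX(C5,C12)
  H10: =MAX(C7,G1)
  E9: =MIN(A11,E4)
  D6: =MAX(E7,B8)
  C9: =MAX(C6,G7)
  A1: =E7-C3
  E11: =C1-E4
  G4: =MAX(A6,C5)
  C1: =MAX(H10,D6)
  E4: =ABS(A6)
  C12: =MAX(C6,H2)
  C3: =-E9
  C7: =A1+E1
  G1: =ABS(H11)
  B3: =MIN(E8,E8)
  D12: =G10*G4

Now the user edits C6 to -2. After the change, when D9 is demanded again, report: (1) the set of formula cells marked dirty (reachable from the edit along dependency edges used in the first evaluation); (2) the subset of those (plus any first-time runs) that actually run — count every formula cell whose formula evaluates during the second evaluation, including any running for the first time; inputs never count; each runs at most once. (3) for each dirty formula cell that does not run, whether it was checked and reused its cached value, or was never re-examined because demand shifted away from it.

First demand of the output computes:
  C5 = MAX(9, 8) = 9
  C12 = MAX(9, 8) = 9
  B8 = MAX(9, 9) = 9
  H8 = -(9) = -9
  D2 = 9 * -9 = -81
  A6 = 9 - -81 = 90
  E1 = 90 - 8 = 82
  E4 = ABS(90) = 90
  G4 = MAX(90, 9) = 90
  G10 = MIN(90, -9) = -9
  A11 = MIN(90, -9) = -9
  E9 = MIN(-9, 90) = -9
  C3 = -(-9) = 9
  E7 = MIN(9, -9) = -9
  A1 = -9 - 9 = -18
  C7 = -18 + 82 = 64
  D6 = MAX(-9, 9) = 9
  H11 = ABS(-9) = 9
  G1 = ABS(9) = 9
  H10 = MAX(64, 9) = 64
  F2 = MIN(9, 64) = 9
  B7 = MIN(9, 9) = 9
  B2 = 9 - 90 = -81
  D9 = -81 + 9 = -72

After the edit, cleaning proceeds:
  C5: a read changed (C6 9->-2) — executes, giving 8.
  C12: a read changed (C6 9->-2) — executes, giving 8.
  B8: a read changed (C5 9->8; C12 9->8) — executes, giving 8.
  D2: a read changed (C12 9->8) — executes, giving -72.
  A6: a read changed (C12 9->8; D2 -81->-72) — executes, giving 80.
  E1: a read changed (A6 90->80) — executes, giving 72.
  E4: a read changed (A6 90->80) — executes, giving 80.
  G4: a read changed (A6 90->80; C5 9->8) — executes, giving 80.
  G10: a read changed (G4 90->80) — executes, giving -9 — identical to its old value.
  A11: a read changed (G4 90->80) — executes, giving -9 — identical to its old value.
  E9: a read changed (E4 90->80) — executes, giving -9 — identical to its old value.
  C3: dirty, but its reads are unchanged (E9 unchanged); cached 9 stands.
  E7: dirty, but its reads are unchanged (C3 unchanged, H8 unchanged); cached -9 stands.
  A1: dirty, but its reads are unchanged (E7 unchanged, C3 unchanged); cached -18 stands.
  C7: a read changed (E1 82->72) — executes, giving 54.
  D6: a read changed (B8 9->8) — executes, giving 8.
  H10: a read changed (C7 64->54) — executes, giving 54.
  F2: a read changed (B8 9->8; H10 64->54) — executes, giving 8.
  B7: a read changed (D6 9->8; F2 9->8) — executes, giving 8.
  B2: a read changed (B7 9->8; E4 90->80) — executes, giving -72.
  D9: a read changed (B2 -81->-72; F2 9->8) — executes, giving -64.

Note where the cutoff bites: C3 is checked, finds nothing changed, and keeps its cache.

The edit dirties: A1, A6, A11, B2, B7, B8, C3, C5, C7, C12, D2, D6, D9, E1, E4, E7, E9, F2, G4, G10, H10.
18 formula cells run: A6, A11, B2, B7, B8, C5, C7, C12, D2, D6, D9, E1, E4, E9, F2, G4, G10, H10.
Cache hits after checking: A1, C3, E7.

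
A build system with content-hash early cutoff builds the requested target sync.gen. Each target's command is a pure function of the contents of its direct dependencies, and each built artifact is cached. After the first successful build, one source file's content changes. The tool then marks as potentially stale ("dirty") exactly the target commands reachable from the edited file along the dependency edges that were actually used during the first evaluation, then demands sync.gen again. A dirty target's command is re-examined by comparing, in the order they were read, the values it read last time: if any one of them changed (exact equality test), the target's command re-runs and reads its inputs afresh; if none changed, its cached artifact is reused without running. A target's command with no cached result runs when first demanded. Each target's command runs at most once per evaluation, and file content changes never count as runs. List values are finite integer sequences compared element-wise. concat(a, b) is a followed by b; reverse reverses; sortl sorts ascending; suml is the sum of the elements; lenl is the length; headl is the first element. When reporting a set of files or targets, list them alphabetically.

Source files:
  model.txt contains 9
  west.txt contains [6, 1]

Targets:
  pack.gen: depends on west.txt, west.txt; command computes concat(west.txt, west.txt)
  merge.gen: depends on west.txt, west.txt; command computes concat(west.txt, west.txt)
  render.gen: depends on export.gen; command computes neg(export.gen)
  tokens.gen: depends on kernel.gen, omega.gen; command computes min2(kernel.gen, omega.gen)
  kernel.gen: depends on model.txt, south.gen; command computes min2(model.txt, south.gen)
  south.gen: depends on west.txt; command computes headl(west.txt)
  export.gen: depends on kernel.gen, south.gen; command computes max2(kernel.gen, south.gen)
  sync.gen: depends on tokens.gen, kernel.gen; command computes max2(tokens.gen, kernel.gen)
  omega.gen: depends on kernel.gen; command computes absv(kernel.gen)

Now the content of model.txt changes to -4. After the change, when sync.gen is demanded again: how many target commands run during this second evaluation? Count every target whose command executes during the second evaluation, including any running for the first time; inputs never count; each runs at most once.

First evaluation (everything demanded from the output):
  south.gen = headl([6, 1]) = 6
  kernel.gen = min2(9, 6) = 6
  omega.gen = absv(6) = 6
  tokens.gen = min2(6, 6) = 6
  sync.gen = max2(6, 6) = 6

Propagation after the edit:
  kernel.gen: runs — model.txt 9->-4; result -4.
  omega.gen: runs — kernel.gen 6->-4; result 4.
  tokens.gen: runs — kernel.gen 6->-4; omega.gen 6->4; result -4.
  sync.gen: runs — tokens.gen 6->-4; kernel.gen 6->-4; result -4.

Target commands that run: kernel.gen, omega.gen, sync.gen, tokens.gen — 4 in total.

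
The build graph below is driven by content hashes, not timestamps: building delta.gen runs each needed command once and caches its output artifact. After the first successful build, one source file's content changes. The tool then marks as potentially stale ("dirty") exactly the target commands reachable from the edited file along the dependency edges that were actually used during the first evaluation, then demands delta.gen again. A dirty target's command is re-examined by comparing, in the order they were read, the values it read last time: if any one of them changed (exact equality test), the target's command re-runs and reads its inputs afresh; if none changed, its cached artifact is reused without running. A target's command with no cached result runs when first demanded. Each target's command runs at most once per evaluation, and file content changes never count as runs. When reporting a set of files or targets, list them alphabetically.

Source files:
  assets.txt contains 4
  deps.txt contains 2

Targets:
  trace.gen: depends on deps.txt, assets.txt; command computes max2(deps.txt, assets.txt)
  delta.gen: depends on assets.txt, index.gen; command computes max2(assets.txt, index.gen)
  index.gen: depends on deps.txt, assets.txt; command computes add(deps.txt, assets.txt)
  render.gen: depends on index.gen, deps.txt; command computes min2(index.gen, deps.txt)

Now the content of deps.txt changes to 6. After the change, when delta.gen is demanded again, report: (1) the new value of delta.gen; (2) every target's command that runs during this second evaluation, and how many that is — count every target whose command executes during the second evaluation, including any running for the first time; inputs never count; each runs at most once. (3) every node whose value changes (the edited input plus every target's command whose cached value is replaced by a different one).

delta.gen now evaluates to 10.
Run set: delta.gen, index.gen (2 run).
Changed values: delta.gen, deps.txt, index.gen.

Initial pass — values computed on the first demand:
  index.gen = add(2, 4) = 6
  delta.gen = max2(4, 6) = 6

Second demand — change propagation:
  index.gen: re-runs because deps.txt 2->6; new result 10.
  delta.gen: re-runs because index.gen 6->10; new result 10.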